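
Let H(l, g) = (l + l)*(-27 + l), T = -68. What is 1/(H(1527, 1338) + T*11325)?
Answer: 1/3810900 ≈ 2.6241e-7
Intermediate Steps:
H(l, g) = 2*l*(-27 + l) (H(l, g) = (2*l)*(-27 + l) = 2*l*(-27 + l))
1/(H(1527, 1338) + T*11325) = 1/(2*1527*(-27 + 1527) - 68*11325) = 1/(2*1527*1500 - 770100) = 1/(4581000 - 770100) = 1/3810900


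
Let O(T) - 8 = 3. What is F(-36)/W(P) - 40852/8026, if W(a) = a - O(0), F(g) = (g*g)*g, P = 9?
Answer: 93594838/4013 ≈ 23323.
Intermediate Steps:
O(T) = 11 (O(T) = 8 + 3 = 11)
F(g) = g**3 (F(g) = g**2*g = g**3)
W(a) = -11 + a (W(a) = a - 1*11 = a - 11 = -11 + a)
F(-36)/W(P) - 40852/8026 = (-36)**3/(-11 + 9) - 40852/8026 = -46656/(-2) - 40852*1/8026 = -46656*(-1/2) - 20426/4013 = 23328 - 20426/4013 = 93594838/4013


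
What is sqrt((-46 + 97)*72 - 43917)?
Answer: I*sqrt(40245) ≈ 200.61*I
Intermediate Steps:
sqrt((-46 + 97)*72 - 43917) = sqrt(51*72 - 43917) = sqrt(3672 - 43917) = sqrt(-40245) = I*sqrt(40245)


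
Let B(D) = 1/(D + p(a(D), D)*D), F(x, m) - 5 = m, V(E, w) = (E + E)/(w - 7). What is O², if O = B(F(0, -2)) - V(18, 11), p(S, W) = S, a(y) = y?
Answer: 11449/144 ≈ 79.507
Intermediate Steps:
V(E, w) = 2*E/(-7 + w) (V(E, w) = (2*E)/(-7 + w) = 2*E/(-7 + w))
F(x, m) = 5 + m
B(D) = 1/(D + D²) (B(D) = 1/(D + D*D) = 1/(D + D²))
O = -107/12 (O = 1/((5 - 2)*(1 + (5 - 2))) - 2*18/(-7 + 11) = 1/(3*(1 + 3)) - 2*18/4 = (⅓)/4 - 2*18/4 = (⅓)*(¼) - 1*9 = 1/12 - 9 = -107/12 ≈ -8.9167)
O² = (-107/12)² = 11449/144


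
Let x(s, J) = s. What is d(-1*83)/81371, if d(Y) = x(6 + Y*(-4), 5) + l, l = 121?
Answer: 459/81371 ≈ 0.0056408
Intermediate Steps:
d(Y) = 127 - 4*Y (d(Y) = (6 + Y*(-4)) + 121 = (6 - 4*Y) + 121 = 127 - 4*Y)
d(-1*83)/81371 = (127 - (-4)*83)/81371 = (127 - 4*(-83))*(1/81371) = (127 + 332)*(1/81371) = 459*(1/81371) = 459/81371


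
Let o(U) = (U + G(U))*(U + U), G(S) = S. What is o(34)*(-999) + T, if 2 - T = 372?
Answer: -4619746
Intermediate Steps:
T = -370 (T = 2 - 1*372 = 2 - 372 = -370)
o(U) = 4*U² (o(U) = (U + U)*(U + U) = (2*U)*(2*U) = 4*U²)
o(34)*(-999) + T = (4*34²)*(-999) - 370 = (4*1156)*(-999) - 370 = 4624*(-999) - 370 = -4619376 - 370 = -4619746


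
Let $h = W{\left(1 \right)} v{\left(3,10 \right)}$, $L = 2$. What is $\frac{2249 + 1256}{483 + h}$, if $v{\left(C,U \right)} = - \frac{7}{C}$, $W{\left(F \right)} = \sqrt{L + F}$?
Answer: $\frac{725535}{99974} + \frac{3505 \sqrt{3}}{99974} \approx 7.318$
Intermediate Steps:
$W{\left(F \right)} = \sqrt{2 + F}$
$h = - \frac{7 \sqrt{3}}{3}$ ($h = \sqrt{2 + 1} \left(- \frac{7}{3}\right) = \sqrt{3} \left(\left(-7\right) \frac{1}{3}\right) = \sqrt{3} \left(- \frac{7}{3}\right) = - \frac{7 \sqrt{3}}{3} \approx -4.0415$)
$\frac{2249 + 1256}{483 + h} = \frac{2249 + 1256}{483 - \frac{7 \sqrt{3}}{3}} = \frac{3505}{483 - \frac{7 \sqrt{3}}{3}}$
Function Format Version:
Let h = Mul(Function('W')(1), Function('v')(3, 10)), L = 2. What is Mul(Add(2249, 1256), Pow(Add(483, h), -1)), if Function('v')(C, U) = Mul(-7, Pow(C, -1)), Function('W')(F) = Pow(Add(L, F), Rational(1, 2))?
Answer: Add(Rational(725535, 99974), Mul(Rational(3505, 99974), Pow(3, Rational(1, 2)))) ≈ 7.3180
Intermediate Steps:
Function('W')(F) = Pow(Add(2, F), Rational(1, 2))
h = Mul(Rational(-7, 3), Pow(3, Rational(1, 2))) (h = Mul(Pow(Add(2, 1), Rational(1, 2)), Mul(-7, Pow(3, -1))) = Mul(Pow(3, Rational(1, 2)), Mul(-7, Rational(1, 3))) = Mul(Pow(3, Rational(1, 2)), Rational(-7, 3)) = Mul(Rational(-7, 3), Pow(3, Rational(1, 2))) ≈ -4.0415)
Mul(Add(2249, 1256), Pow(Add(483, h), -1)) = Mul(Add(2249, 1256), Pow(Add(483, Mul(Rational(-7, 3), Pow(3, Rational(1, 2)))), -1)) = Mul(3505, Pow(Add(483, Mul(Rational(-7, 3), Pow(3, Rational(1, 2)))), -1))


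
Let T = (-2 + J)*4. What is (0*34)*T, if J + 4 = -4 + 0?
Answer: 0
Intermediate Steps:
J = -8 (J = -4 + (-4 + 0) = -4 - 4 = -8)
T = -40 (T = (-2 - 8)*4 = -10*4 = -40)
(0*34)*T = (0*34)*(-40) = 0*(-40) = 0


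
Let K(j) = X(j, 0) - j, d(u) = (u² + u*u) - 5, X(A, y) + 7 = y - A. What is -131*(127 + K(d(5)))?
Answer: -3930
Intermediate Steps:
X(A, y) = -7 + y - A (X(A, y) = -7 + (y - A) = -7 + y - A)
d(u) = -5 + 2*u² (d(u) = (u² + u²) - 5 = 2*u² - 5 = -5 + 2*u²)
K(j) = -7 - 2*j (K(j) = (-7 + 0 - j) - j = (-7 - j) - j = -7 - 2*j)
-131*(127 + K(d(5))) = -131*(127 + (-7 - 2*(-5 + 2*5²))) = -131*(127 + (-7 - 2*(-5 + 2*25))) = -131*(127 + (-7 - 2*(-5 + 50))) = -131*(127 + (-7 - 2*45)) = -131*(127 + (-7 - 90)) = -131*(127 - 97) = -131*30 = -3930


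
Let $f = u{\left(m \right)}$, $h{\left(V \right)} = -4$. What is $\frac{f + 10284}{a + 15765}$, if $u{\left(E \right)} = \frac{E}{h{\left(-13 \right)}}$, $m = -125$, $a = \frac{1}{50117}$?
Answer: $\frac{2067877537}{3160378024} \approx 0.65431$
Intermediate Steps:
$a = \frac{1}{50117} \approx 1.9953 \cdot 10^{-5}$
$u{\left(E \right)} = - \frac{E}{4}$ ($u{\left(E \right)} = \frac{E}{-4} = E \left(- \frac{1}{4}\right) = - \frac{E}{4}$)
$f = \frac{125}{4}$ ($f = \left(- \frac{1}{4}\right) \left(-125\right) = \frac{125}{4} \approx 31.25$)
$\frac{f + 10284}{a + 15765} = \frac{\frac{125}{4} + 10284}{\frac{1}{50117} + 15765} = \frac{41261}{4 \cdot \frac{790094506}{50117}} = \frac{41261}{4} \cdot \frac{50117}{790094506} = \frac{2067877537}{3160378024}$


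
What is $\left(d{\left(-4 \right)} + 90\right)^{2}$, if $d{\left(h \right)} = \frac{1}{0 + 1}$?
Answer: $8281$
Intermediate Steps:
$d{\left(h \right)} = 1$ ($d{\left(h \right)} = 1^{-1} = 1$)
$\left(d{\left(-4 \right)} + 90\right)^{2} = \left(1 + 90\right)^{2} = 91^{2} = 8281$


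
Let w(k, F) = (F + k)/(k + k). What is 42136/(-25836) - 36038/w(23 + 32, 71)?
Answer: -4267660984/135639 ≈ -31463.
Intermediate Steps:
w(k, F) = (F + k)/(2*k) (w(k, F) = (F + k)/((2*k)) = (F + k)*(1/(2*k)) = (F + k)/(2*k))
42136/(-25836) - 36038/w(23 + 32, 71) = 42136/(-25836) - 36038*2*(23 + 32)/(71 + (23 + 32)) = 42136*(-1/25836) - 36038*110/(71 + 55) = -10534/6459 - 36038/((1/2)*(1/55)*126) = -10534/6459 - 36038/63/55 = -10534/6459 - 36038*55/63 = -10534/6459 - 1982090/63 = -4267660984/135639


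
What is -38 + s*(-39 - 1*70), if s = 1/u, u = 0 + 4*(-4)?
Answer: -499/16 ≈ -31.188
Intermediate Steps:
u = -16 (u = 0 - 16 = -16)
s = -1/16 (s = 1/(-16) = -1/16 ≈ -0.062500)
-38 + s*(-39 - 1*70) = -38 - (-39 - 1*70)/16 = -38 - (-39 - 70)/16 = -38 - 1/16*(-109) = -38 + 109/16 = -499/16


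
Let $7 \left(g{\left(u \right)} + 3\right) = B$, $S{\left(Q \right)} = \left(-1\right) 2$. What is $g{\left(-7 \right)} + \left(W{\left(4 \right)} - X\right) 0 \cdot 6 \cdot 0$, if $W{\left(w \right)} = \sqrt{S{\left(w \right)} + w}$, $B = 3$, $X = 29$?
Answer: $- \frac{18}{7} \approx -2.5714$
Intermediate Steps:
$S{\left(Q \right)} = -2$
$g{\left(u \right)} = - \frac{18}{7}$ ($g{\left(u \right)} = -3 + \frac{1}{7} \cdot 3 = -3 + \frac{3}{7} = - \frac{18}{7}$)
$W{\left(w \right)} = \sqrt{-2 + w}$
$g{\left(-7 \right)} + \left(W{\left(4 \right)} - X\right) 0 \cdot 6 \cdot 0 = - \frac{18}{7} + \left(\sqrt{-2 + 4} - 29\right) 0 \cdot 6 \cdot 0 = - \frac{18}{7} + \left(\sqrt{2} - 29\right) 0 \cdot 0 = - \frac{18}{7} + \left(-29 + \sqrt{2}\right) 0 = - \frac{18}{7} + 0 = - \frac{18}{7}$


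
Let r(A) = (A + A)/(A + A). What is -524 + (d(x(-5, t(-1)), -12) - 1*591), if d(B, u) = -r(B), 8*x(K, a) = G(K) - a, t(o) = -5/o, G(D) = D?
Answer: -1116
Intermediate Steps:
x(K, a) = -a/8 + K/8 (x(K, a) = (K - a)/8 = -a/8 + K/8)
r(A) = 1 (r(A) = (2*A)/((2*A)) = (2*A)*(1/(2*A)) = 1)
d(B, u) = -1 (d(B, u) = -1*1 = -1)
-524 + (d(x(-5, t(-1)), -12) - 1*591) = -524 + (-1 - 1*591) = -524 + (-1 - 591) = -524 - 592 = -1116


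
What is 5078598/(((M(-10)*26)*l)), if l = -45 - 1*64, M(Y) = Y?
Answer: 2539299/14170 ≈ 179.20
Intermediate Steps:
l = -109 (l = -45 - 64 = -109)
5078598/(((M(-10)*26)*l)) = 5078598/((-10*26*(-109))) = 5078598/((-260*(-109))) = 5078598/28340 = 5078598*(1/28340) = 2539299/14170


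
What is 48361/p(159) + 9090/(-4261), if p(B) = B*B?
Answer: -23738069/107722341 ≈ -0.22036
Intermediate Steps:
p(B) = B²
48361/p(159) + 9090/(-4261) = 48361/(159²) + 9090/(-4261) = 48361/25281 + 9090*(-1/4261) = 48361*(1/25281) - 9090/4261 = 48361/25281 - 9090/4261 = -23738069/107722341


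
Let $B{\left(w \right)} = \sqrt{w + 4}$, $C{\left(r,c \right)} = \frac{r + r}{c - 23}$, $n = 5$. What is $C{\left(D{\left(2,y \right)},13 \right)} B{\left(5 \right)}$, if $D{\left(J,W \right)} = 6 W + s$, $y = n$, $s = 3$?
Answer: $- \frac{99}{5} \approx -19.8$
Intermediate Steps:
$y = 5$
$D{\left(J,W \right)} = 3 + 6 W$ ($D{\left(J,W \right)} = 6 W + 3 = 3 + 6 W$)
$C{\left(r,c \right)} = \frac{2 r}{-23 + c}$
$B{\left(w \right)} = \sqrt{4 + w}$
$C{\left(D{\left(2,y \right)},13 \right)} B{\left(5 \right)} = \frac{2 \left(3 + 6 \cdot 5\right)}{-23 + 13} \sqrt{4 + 5} = \frac{2 \left(3 + 30\right)}{-10} \sqrt{9} = 2 \cdot 33 \left(- \frac{1}{10}\right) 3 = \left(- \frac{33}{5}\right) 3 = - \frac{99}{5}$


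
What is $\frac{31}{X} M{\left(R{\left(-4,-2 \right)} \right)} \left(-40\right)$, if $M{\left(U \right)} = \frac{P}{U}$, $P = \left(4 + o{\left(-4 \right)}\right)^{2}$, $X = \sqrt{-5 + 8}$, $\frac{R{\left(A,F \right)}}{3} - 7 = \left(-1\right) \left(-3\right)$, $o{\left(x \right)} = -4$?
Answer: $0$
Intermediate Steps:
$R{\left(A,F \right)} = 30$ ($R{\left(A,F \right)} = 21 + 3 \left(\left(-1\right) \left(-3\right)\right) = 21 + 3 \cdot 3 = 21 + 9 = 30$)
$X = \sqrt{3} \approx 1.732$
$P = 0$ ($P = \left(4 - 4\right)^{2} = 0^{2} = 0$)
$M{\left(U \right)} = 0$ ($M{\left(U \right)} = \frac{0}{U} = 0$)
$\frac{31}{X} M{\left(R{\left(-4,-2 \right)} \right)} \left(-40\right) = \frac{31}{\sqrt{3}} \cdot 0 \left(-40\right) = 31 \frac{\sqrt{3}}{3} \cdot 0 \left(-40\right) = \frac{31 \sqrt{3}}{3} \cdot 0 \left(-40\right) = 0 \left(-40\right) = 0$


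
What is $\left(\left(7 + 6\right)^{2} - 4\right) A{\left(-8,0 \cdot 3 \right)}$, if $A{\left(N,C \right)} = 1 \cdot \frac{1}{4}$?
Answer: $\frac{165}{4} \approx 41.25$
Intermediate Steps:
$A{\left(N,C \right)} = \frac{1}{4}$ ($A{\left(N,C \right)} = 1 \cdot \frac{1}{4} = \frac{1}{4}$)
$\left(\left(7 + 6\right)^{2} - 4\right) A{\left(-8,0 \cdot 3 \right)} = \left(\left(7 + 6\right)^{2} - 4\right) \frac{1}{4} = \left(13^{2} - 4\right) \frac{1}{4} = \left(169 - 4\right) \frac{1}{4} = 165 \cdot \frac{1}{4} = \frac{165}{4}$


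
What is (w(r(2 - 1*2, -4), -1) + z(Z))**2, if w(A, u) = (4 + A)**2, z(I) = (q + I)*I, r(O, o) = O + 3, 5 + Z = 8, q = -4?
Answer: 2116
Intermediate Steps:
Z = 3 (Z = -5 + 8 = 3)
r(O, o) = 3 + O
z(I) = I*(-4 + I) (z(I) = (-4 + I)*I = I*(-4 + I))
(w(r(2 - 1*2, -4), -1) + z(Z))**2 = ((4 + (3 + (2 - 1*2)))**2 + 3*(-4 + 3))**2 = ((4 + (3 + (2 - 2)))**2 + 3*(-1))**2 = ((4 + (3 + 0))**2 - 3)**2 = ((4 + 3)**2 - 3)**2 = (7**2 - 3)**2 = (49 - 3)**2 = 46**2 = 2116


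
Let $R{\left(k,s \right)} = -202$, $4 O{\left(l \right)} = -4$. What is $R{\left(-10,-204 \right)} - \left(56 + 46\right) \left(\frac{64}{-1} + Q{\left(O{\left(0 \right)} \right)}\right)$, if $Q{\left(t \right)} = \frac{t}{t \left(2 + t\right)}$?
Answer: $6224$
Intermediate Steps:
$O{\left(l \right)} = -1$ ($O{\left(l \right)} = \frac{1}{4} \left(-4\right) = -1$)
$Q{\left(t \right)} = \frac{1}{2 + t}$ ($Q{\left(t \right)} = t \frac{1}{t \left(2 + t\right)} = \frac{1}{2 + t}$)
$R{\left(-10,-204 \right)} - \left(56 + 46\right) \left(\frac{64}{-1} + Q{\left(O{\left(0 \right)} \right)}\right) = -202 - \left(56 + 46\right) \left(\frac{64}{-1} + \frac{1}{2 - 1}\right) = -202 - 102 \left(64 \left(-1\right) + 1^{-1}\right) = -202 - 102 \left(-64 + 1\right) = -202 - 102 \left(-63\right) = -202 - -6426 = -202 + 6426 = 6224$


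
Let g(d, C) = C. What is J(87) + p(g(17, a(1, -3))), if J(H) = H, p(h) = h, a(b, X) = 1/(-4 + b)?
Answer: 260/3 ≈ 86.667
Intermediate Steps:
J(87) + p(g(17, a(1, -3))) = 87 + 1/(-4 + 1) = 87 + 1/(-3) = 87 - 1/3 = 260/3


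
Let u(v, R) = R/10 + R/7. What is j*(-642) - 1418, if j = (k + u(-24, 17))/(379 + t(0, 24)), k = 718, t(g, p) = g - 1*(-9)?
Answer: -35482669/13580 ≈ -2612.9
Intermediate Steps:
u(v, R) = 17*R/70 (u(v, R) = R*(⅒) + R*(⅐) = R/10 + R/7 = 17*R/70)
t(g, p) = 9 + g (t(g, p) = g + 9 = 9 + g)
j = 50549/27160 (j = (718 + (17/70)*17)/(379 + (9 + 0)) = (718 + 289/70)/(379 + 9) = (50549/70)/388 = (50549/70)*(1/388) = 50549/27160 ≈ 1.8612)
j*(-642) - 1418 = (50549/27160)*(-642) - 1418 = -16226229/13580 - 1418 = -35482669/13580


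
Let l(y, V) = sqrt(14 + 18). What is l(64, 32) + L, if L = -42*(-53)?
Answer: 2226 + 4*sqrt(2) ≈ 2231.7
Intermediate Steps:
L = 2226
l(y, V) = 4*sqrt(2) (l(y, V) = sqrt(32) = 4*sqrt(2))
l(64, 32) + L = 4*sqrt(2) + 2226 = 2226 + 4*sqrt(2)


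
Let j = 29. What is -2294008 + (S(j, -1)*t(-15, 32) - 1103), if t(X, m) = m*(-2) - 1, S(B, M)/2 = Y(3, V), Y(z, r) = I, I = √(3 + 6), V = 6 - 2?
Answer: -2295501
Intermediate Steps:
V = 4
I = 3 (I = √9 = 3)
Y(z, r) = 3
S(B, M) = 6 (S(B, M) = 2*3 = 6)
t(X, m) = -1 - 2*m (t(X, m) = -2*m - 1 = -1 - 2*m)
-2294008 + (S(j, -1)*t(-15, 32) - 1103) = -2294008 + (6*(-1 - 2*32) - 1103) = -2294008 + (6*(-1 - 64) - 1103) = -2294008 + (6*(-65) - 1103) = -2294008 + (-390 - 1103) = -2294008 - 1493 = -2295501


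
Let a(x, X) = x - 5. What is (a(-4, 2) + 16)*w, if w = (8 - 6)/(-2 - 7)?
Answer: -14/9 ≈ -1.5556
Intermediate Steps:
a(x, X) = -5 + x
w = -2/9 (w = 2/(-9) = 2*(-⅑) = -2/9 ≈ -0.22222)
(a(-4, 2) + 16)*w = ((-5 - 4) + 16)*(-2/9) = (-9 + 16)*(-2/9) = 7*(-2/9) = -14/9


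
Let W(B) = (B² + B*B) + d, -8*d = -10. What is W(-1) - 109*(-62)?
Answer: 27045/4 ≈ 6761.3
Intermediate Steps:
d = 5/4 (d = -⅛*(-10) = 5/4 ≈ 1.2500)
W(B) = 5/4 + 2*B² (W(B) = (B² + B*B) + 5/4 = (B² + B²) + 5/4 = 2*B² + 5/4 = 5/4 + 2*B²)
W(-1) - 109*(-62) = (5/4 + 2*(-1)²) - 109*(-62) = (5/4 + 2*1) + 6758 = (5/4 + 2) + 6758 = 13/4 + 6758 = 27045/4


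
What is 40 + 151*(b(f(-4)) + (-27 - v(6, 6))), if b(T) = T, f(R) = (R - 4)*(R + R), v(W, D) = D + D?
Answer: 3815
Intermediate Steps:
v(W, D) = 2*D
f(R) = 2*R*(-4 + R) (f(R) = (-4 + R)*(2*R) = 2*R*(-4 + R))
40 + 151*(b(f(-4)) + (-27 - v(6, 6))) = 40 + 151*(2*(-4)*(-4 - 4) + (-27 - 2*6)) = 40 + 151*(2*(-4)*(-8) + (-27 - 1*12)) = 40 + 151*(64 + (-27 - 12)) = 40 + 151*(64 - 39) = 40 + 151*25 = 40 + 3775 = 3815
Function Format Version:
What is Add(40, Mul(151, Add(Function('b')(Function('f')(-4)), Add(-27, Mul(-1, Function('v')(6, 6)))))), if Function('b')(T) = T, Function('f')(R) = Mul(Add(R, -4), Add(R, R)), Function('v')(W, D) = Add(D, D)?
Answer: 3815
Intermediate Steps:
Function('v')(W, D) = Mul(2, D)
Function('f')(R) = Mul(2, R, Add(-4, R)) (Function('f')(R) = Mul(Add(-4, R), Mul(2, R)) = Mul(2, R, Add(-4, R)))
Add(40, Mul(151, Add(Function('b')(Function('f')(-4)), Add(-27, Mul(-1, Function('v')(6, 6)))))) = Add(40, Mul(151, Add(Mul(2, -4, Add(-4, -4)), Add(-27, Mul(-1, Mul(2, 6)))))) = Add(40, Mul(151, Add(Mul(2, -4, -8), Add(-27, Mul(-1, 12))))) = Add(40, Mul(151, Add(64, Add(-27, -12)))) = Add(40, Mul(151, Add(64, -39))) = Add(40, Mul(151, 25)) = Add(40, 3775) = 3815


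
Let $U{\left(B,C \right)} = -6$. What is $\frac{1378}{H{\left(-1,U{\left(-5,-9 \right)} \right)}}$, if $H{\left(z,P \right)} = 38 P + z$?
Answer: $- \frac{1378}{229} \approx -6.0175$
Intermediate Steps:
$H{\left(z,P \right)} = z + 38 P$
$\frac{1378}{H{\left(-1,U{\left(-5,-9 \right)} \right)}} = \frac{1378}{-1 + 38 \left(-6\right)} = \frac{1378}{-1 - 228} = \frac{1378}{-229} = 1378 \left(- \frac{1}{229}\right) = - \frac{1378}{229}$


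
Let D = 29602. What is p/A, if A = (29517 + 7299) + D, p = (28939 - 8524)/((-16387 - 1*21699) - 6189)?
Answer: -4083/588131390 ≈ -6.9423e-6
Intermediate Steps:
p = -4083/8855 (p = 20415/((-16387 - 21699) - 6189) = 20415/(-38086 - 6189) = 20415/(-44275) = 20415*(-1/44275) = -4083/8855 ≈ -0.46110)
A = 66418 (A = (29517 + 7299) + 29602 = 36816 + 29602 = 66418)
p/A = -4083/8855/66418 = -4083/8855*1/66418 = -4083/588131390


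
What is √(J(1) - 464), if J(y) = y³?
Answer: I*√463 ≈ 21.517*I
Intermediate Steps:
√(J(1) - 464) = √(1³ - 464) = √(1 - 464) = √(-463) = I*√463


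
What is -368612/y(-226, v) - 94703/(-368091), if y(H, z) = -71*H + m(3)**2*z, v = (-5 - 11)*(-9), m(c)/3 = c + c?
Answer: -64872346093/11540020941 ≈ -5.6215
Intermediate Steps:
m(c) = 6*c (m(c) = 3*(c + c) = 3*(2*c) = 6*c)
v = 144 (v = -16*(-9) = 144)
y(H, z) = -71*H + 324*z (y(H, z) = -71*H + (6*3)**2*z = -71*H + 18**2*z = -71*H + 324*z)
-368612/y(-226, v) - 94703/(-368091) = -368612/(-71*(-226) + 324*144) - 94703/(-368091) = -368612/(16046 + 46656) - 94703*(-1/368091) = -368612/62702 + 94703/368091 = -368612*1/62702 + 94703/368091 = -184306/31351 + 94703/368091 = -64872346093/11540020941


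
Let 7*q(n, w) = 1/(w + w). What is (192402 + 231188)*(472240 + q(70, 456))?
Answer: 638515364198995/3192 ≈ 2.0004e+11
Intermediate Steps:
q(n, w) = 1/(14*w) (q(n, w) = 1/(7*(w + w)) = 1/(7*((2*w))) = (1/(2*w))/7 = 1/(14*w))
(192402 + 231188)*(472240 + q(70, 456)) = (192402 + 231188)*(472240 + (1/14)/456) = 423590*(472240 + (1/14)*(1/456)) = 423590*(472240 + 1/6384) = 423590*(3014780161/6384) = 638515364198995/3192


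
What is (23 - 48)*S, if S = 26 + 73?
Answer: -2475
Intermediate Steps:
S = 99
(23 - 48)*S = (23 - 48)*99 = -25*99 = -2475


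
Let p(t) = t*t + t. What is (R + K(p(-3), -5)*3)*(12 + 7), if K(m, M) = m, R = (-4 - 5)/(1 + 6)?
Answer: 2223/7 ≈ 317.57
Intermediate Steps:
R = -9/7 ≈ -1.2857
p(t) = t + t² (p(t) = t² + t = t + t²)
(R + K(p(-3), -5)*3)*(12 + 7) = (-9/7 - 3*(1 - 3)*3)*(12 + 7) = (-9/7 - 3*(-2)*3)*19 = (-9/7 + 6*3)*19 = (-9/7 + 18)*19 = (117/7)*19 = 2223/7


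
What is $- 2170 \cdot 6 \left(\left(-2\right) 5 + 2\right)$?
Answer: $104160$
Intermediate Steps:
$- 2170 \cdot 6 \left(\left(-2\right) 5 + 2\right) = - 2170 \cdot 6 \left(-10 + 2\right) = - 2170 \cdot 6 \left(-8\right) = \left(-2170\right) \left(-48\right) = 104160$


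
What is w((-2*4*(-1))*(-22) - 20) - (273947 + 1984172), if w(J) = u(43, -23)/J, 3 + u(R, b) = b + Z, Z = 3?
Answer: -442591301/196 ≈ -2.2581e+6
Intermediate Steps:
u(R, b) = b (u(R, b) = -3 + (b + 3) = -3 + (3 + b) = b)
w(J) = -23/J
w((-2*4*(-1))*(-22) - 20) - (273947 + 1984172) = -23/((-2*4*(-1))*(-22) - 20) - (273947 + 1984172) = -23/(-8*(-1)*(-22) - 20) - 1*2258119 = -23/(8*(-22) - 20) - 2258119 = -23/(-176 - 20) - 2258119 = -23/(-196) - 2258119 = -23*(-1/196) - 2258119 = 23/196 - 2258119 = -442591301/196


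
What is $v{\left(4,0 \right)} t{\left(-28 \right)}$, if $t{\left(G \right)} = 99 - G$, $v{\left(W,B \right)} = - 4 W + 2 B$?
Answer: $-2032$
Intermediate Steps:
$v{\left(4,0 \right)} t{\left(-28 \right)} = \left(\left(-4\right) 4 + 2 \cdot 0\right) \left(99 - -28\right) = \left(-16 + 0\right) \left(99 + 28\right) = \left(-16\right) 127 = -2032$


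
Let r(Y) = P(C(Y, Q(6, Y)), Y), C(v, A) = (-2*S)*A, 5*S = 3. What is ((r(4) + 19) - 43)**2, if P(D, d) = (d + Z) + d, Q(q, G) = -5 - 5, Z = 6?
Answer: 100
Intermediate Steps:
S = 3/5 (S = (1/5)*3 = 3/5 ≈ 0.60000)
Q(q, G) = -10
C(v, A) = -6*A/5 (C(v, A) = (-2*3/5)*A = -6*A/5)
P(D, d) = 6 + 2*d (P(D, d) = (d + 6) + d = (6 + d) + d = 6 + 2*d)
r(Y) = 6 + 2*Y
((r(4) + 19) - 43)**2 = (((6 + 2*4) + 19) - 43)**2 = (((6 + 8) + 19) - 43)**2 = ((14 + 19) - 43)**2 = (33 - 43)**2 = (-10)**2 = 100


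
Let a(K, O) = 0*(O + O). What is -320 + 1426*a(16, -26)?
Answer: -320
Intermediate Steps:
a(K, O) = 0 (a(K, O) = 0*(2*O) = 0)
-320 + 1426*a(16, -26) = -320 + 1426*0 = -320 + 0 = -320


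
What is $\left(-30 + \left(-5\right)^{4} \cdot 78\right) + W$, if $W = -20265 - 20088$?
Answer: $8367$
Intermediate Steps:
$W = -40353$
$\left(-30 + \left(-5\right)^{4} \cdot 78\right) + W = \left(-30 + \left(-5\right)^{4} \cdot 78\right) - 40353 = \left(-30 + 625 \cdot 78\right) - 40353 = \left(-30 + 48750\right) - 40353 = 48720 - 40353 = 8367$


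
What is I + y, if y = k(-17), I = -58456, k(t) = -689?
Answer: -59145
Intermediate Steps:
y = -689
I + y = -58456 - 689 = -59145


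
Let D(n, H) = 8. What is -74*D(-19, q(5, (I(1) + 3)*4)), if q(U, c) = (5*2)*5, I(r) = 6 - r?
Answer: -592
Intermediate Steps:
q(U, c) = 50 (q(U, c) = 10*5 = 50)
-74*D(-19, q(5, (I(1) + 3)*4)) = -74*8 = -592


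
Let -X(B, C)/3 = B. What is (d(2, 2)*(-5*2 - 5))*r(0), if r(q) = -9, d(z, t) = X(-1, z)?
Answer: 405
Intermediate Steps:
X(B, C) = -3*B
d(z, t) = 3 (d(z, t) = -3*(-1) = 3)
(d(2, 2)*(-5*2 - 5))*r(0) = (3*(-5*2 - 5))*(-9) = (3*(-10 - 5))*(-9) = (3*(-15))*(-9) = -45*(-9) = 405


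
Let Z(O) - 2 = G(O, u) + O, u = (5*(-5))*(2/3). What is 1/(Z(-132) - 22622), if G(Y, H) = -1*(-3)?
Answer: -1/22749 ≈ -4.3958e-5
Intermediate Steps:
u = -50/3 ≈ -16.667
G(Y, H) = 3
Z(O) = 5 + O (Z(O) = 2 + (3 + O) = 5 + O)
1/(Z(-132) - 22622) = 1/((5 - 132) - 22622) = 1/(-127 - 22622) = 1/(-22749) = -1/22749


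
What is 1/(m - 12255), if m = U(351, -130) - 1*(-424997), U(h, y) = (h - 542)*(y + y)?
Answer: 1/462402 ≈ 2.1626e-6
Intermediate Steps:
U(h, y) = 2*y*(-542 + h) (U(h, y) = (-542 + h)*(2*y) = 2*y*(-542 + h))
m = 474657 (m = 2*(-130)*(-542 + 351) - 1*(-424997) = 2*(-130)*(-191) + 424997 = 49660 + 424997 = 474657)
1/(m - 12255) = 1/(474657 - 12255) = 1/462402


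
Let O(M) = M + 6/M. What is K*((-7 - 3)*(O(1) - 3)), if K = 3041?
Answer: -121640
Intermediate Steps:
K*((-7 - 3)*(O(1) - 3)) = 3041*((-7 - 3)*((1 + 6/1) - 3)) = 3041*(-10*((1 + 6*1) - 3)) = 3041*(-10*((1 + 6) - 3)) = 3041*(-10*(7 - 3)) = 3041*(-10*4) = 3041*(-40) = -121640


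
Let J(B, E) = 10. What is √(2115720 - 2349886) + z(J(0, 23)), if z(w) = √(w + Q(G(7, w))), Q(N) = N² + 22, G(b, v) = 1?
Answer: √33 + I*√234166 ≈ 5.7446 + 483.91*I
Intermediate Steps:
Q(N) = 22 + N²
z(w) = √(23 + w) (z(w) = √(w + (22 + 1²)) = √(w + (22 + 1)) = √(w + 23) = √(23 + w))
√(2115720 - 2349886) + z(J(0, 23)) = √(2115720 - 2349886) + √(23 + 10) = √(-234166) + √33 = I*√234166 + √33 = √33 + I*√234166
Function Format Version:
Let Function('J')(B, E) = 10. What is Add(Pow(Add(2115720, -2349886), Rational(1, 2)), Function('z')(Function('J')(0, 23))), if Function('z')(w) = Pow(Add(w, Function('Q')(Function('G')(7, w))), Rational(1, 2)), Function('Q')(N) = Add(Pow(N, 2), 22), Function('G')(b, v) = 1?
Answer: Add(Pow(33, Rational(1, 2)), Mul(I, Pow(234166, Rational(1, 2)))) ≈ Add(5.7446, Mul(483.91, I))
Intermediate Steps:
Function('Q')(N) = Add(22, Pow(N, 2))
Function('z')(w) = Pow(Add(23, w), Rational(1, 2)) (Function('z')(w) = Pow(Add(w, Add(22, Pow(1, 2))), Rational(1, 2)) = Pow(Add(w, Add(22, 1)), Rational(1, 2)) = Pow(Add(w, 23), Rational(1, 2)) = Pow(Add(23, w), Rational(1, 2)))
Add(Pow(Add(2115720, -2349886), Rational(1, 2)), Function('z')(Function('J')(0, 23))) = Add(Pow(Add(2115720, -2349886), Rational(1, 2)), Pow(Add(23, 10), Rational(1, 2))) = Add(Pow(-234166, Rational(1, 2)), Pow(33, Rational(1, 2))) = Add(Mul(I, Pow(234166, Rational(1, 2))), Pow(33, Rational(1, 2))) = Add(Pow(33, Rational(1, 2)), Mul(I, Pow(234166, Rational(1, 2))))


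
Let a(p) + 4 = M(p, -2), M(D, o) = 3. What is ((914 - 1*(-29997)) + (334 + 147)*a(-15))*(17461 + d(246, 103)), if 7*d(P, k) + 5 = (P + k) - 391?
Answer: 3717937400/7 ≈ 5.3113e+8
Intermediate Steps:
a(p) = -1 (a(p) = -4 + 3 = -1)
d(P, k) = -396/7 + P/7 + k/7 (d(P, k) = -5/7 + ((P + k) - 391)/7 = -5/7 + (-391 + P + k)/7 = -5/7 + (-391/7 + P/7 + k/7) = -396/7 + P/7 + k/7)
((914 - 1*(-29997)) + (334 + 147)*a(-15))*(17461 + d(246, 103)) = ((914 - 1*(-29997)) + (334 + 147)*(-1))*(17461 + (-396/7 + (1/7)*246 + (1/7)*103)) = ((914 + 29997) + 481*(-1))*(17461 + (-396/7 + 246/7 + 103/7)) = (30911 - 481)*(17461 - 47/7) = 30430*(122180/7) = 3717937400/7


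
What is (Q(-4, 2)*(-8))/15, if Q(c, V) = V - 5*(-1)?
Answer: -56/15 ≈ -3.7333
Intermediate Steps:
Q(c, V) = 5 + V (Q(c, V) = V + 5 = 5 + V)
(Q(-4, 2)*(-8))/15 = ((5 + 2)*(-8))/15 = (7*(-8))*(1/15) = -56*1/15 = -56/15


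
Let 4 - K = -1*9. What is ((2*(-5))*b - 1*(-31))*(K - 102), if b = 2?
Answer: -979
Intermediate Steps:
K = 13 (K = 4 - (-1)*9 = 4 - 1*(-9) = 4 + 9 = 13)
((2*(-5))*b - 1*(-31))*(K - 102) = ((2*(-5))*2 - 1*(-31))*(13 - 102) = (-10*2 + 31)*(-89) = (-20 + 31)*(-89) = 11*(-89) = -979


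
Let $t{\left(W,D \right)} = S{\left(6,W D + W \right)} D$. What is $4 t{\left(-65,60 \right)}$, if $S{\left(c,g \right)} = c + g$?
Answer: $-950160$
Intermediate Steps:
$t{\left(W,D \right)} = D \left(6 + W + D W\right)$ ($t{\left(W,D \right)} = \left(6 + \left(W D + W\right)\right) D = \left(6 + \left(D W + W\right)\right) D = \left(6 + \left(W + D W\right)\right) D = \left(6 + W + D W\right) D = D \left(6 + W + D W\right)$)
$4 t{\left(-65,60 \right)} = 4 \cdot 60 \left(6 - 65 \left(1 + 60\right)\right) = 4 \cdot 60 \left(6 - 3965\right) = 4 \cdot 60 \left(-3959\right) = 4 \left(-237540\right) = -950160$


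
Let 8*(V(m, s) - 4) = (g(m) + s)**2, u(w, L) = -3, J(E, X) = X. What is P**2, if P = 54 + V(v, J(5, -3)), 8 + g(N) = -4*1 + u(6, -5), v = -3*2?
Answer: 38809/4 ≈ 9702.3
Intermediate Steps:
v = -6
g(N) = -15 (g(N) = -8 + (-4*1 - 3) = -8 + (-4 - 3) = -8 - 7 = -15)
V(m, s) = 4 + (-15 + s)**2/8
P = 197/2 (P = 54 + (4 + (-15 - 3)**2/8) = 54 + (4 + (1/8)*(-18)**2) = 54 + (4 + (1/8)*324) = 54 + (4 + 81/2) = 54 + 89/2 = 197/2 ≈ 98.500)
P**2 = (197/2)**2 = 38809/4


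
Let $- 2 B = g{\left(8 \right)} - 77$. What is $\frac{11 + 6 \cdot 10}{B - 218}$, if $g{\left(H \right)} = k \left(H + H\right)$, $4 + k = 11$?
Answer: $- \frac{142}{471} \approx -0.30149$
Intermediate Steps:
$k = 7$ ($k = -4 + 11 = 7$)
$g{\left(H \right)} = 14 H$ ($g{\left(H \right)} = 7 \left(H + H\right) = 7 \cdot 2 H = 14 H$)
$B = - \frac{35}{2}$ ($B = - \frac{14 \cdot 8 - 77}{2} = - \frac{112 - 77}{2} = \left(- \frac{1}{2}\right) 35 = - \frac{35}{2} \approx -17.5$)
$\frac{11 + 6 \cdot 10}{B - 218} = \frac{11 + 6 \cdot 10}{- \frac{35}{2} - 218} = \frac{11 + 60}{- \frac{35}{2} - 218} = \frac{71}{- \frac{471}{2}} = 71 \left(- \frac{2}{471}\right) = - \frac{142}{471}$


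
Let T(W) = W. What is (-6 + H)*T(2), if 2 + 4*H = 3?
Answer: -23/2 ≈ -11.500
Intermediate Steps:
H = ¼ (H = -½ + (¼)*3 = -½ + ¾ = ¼ ≈ 0.25000)
(-6 + H)*T(2) = (-6 + ¼)*2 = -23/4*2 = -23/2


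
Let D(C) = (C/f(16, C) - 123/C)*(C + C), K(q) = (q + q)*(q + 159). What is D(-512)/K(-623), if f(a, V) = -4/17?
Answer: -1114235/289072 ≈ -3.8545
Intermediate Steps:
K(q) = 2*q*(159 + q) (K(q) = (2*q)*(159 + q) = 2*q*(159 + q))
f(a, V) = -4/17 (f(a, V) = -4*1/17 = -4/17)
D(C) = 2*C*(-123/C - 17*C/4) (D(C) = (C/(-4/17) - 123/C)*(C + C) = (C*(-17/4) - 123/C)*(2*C) = (-17*C/4 - 123/C)*(2*C) = (-123/C - 17*C/4)*(2*C) = 2*C*(-123/C - 17*C/4))
D(-512)/K(-623) = (-246 - 17/2*(-512)**2)/((2*(-623)*(159 - 623))) = (-246 - 17/2*262144)/((2*(-623)*(-464))) = (-246 - 2228224)/578144 = -2228470*1/578144 = -1114235/289072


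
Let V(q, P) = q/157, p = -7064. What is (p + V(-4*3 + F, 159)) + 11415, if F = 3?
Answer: 683098/157 ≈ 4350.9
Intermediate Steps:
V(q, P) = q/157 (V(q, P) = q*(1/157) = q/157)
(p + V(-4*3 + F, 159)) + 11415 = (-7064 + (-4*3 + 3)/157) + 11415 = (-7064 + (-12 + 3)/157) + 11415 = (-7064 + (1/157)*(-9)) + 11415 = (-7064 - 9/157) + 11415 = -1109057/157 + 11415 = 683098/157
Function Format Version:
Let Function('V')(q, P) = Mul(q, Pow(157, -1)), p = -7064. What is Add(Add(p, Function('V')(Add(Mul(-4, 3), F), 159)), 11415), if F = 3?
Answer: Rational(683098, 157) ≈ 4350.9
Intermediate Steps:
Function('V')(q, P) = Mul(Rational(1, 157), q) (Function('V')(q, P) = Mul(q, Rational(1, 157)) = Mul(Rational(1, 157), q))
Add(Add(p, Function('V')(Add(Mul(-4, 3), F), 159)), 11415) = Add(Add(-7064, Mul(Rational(1, 157), Add(Mul(-4, 3), 3))), 11415) = Add(Add(-7064, Mul(Rational(1, 157), Add(-12, 3))), 11415) = Add(Add(-7064, Mul(Rational(1, 157), -9)), 11415) = Add(Add(-7064, Rational(-9, 157)), 11415) = Add(Rational(-1109057, 157), 11415) = Rational(683098, 157)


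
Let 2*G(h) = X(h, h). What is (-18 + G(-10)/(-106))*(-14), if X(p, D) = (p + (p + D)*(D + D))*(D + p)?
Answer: -13944/53 ≈ -263.09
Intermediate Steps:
X(p, D) = (D + p)*(p + 2*D*(D + p)) (X(p, D) = (p + (D + p)*(2*D))*(D + p) = (p + 2*D*(D + p))*(D + p) = (D + p)*(p + 2*D*(D + p)))
G(h) = h² + 4*h³ (G(h) = (h² + 2*h³ + h*h + 2*h*h² + 4*h*h²)/2 = (h² + 2*h³ + h² + 2*h³ + 4*h³)/2 = (2*h² + 8*h³)/2 = h² + 4*h³)
(-18 + G(-10)/(-106))*(-14) = (-18 + ((-10)²*(1 + 4*(-10)))/(-106))*(-14) = (-18 + (100*(1 - 40))*(-1/106))*(-14) = (-18 + (100*(-39))*(-1/106))*(-14) = (-18 - 3900*(-1/106))*(-14) = (-18 + 1950/53)*(-14) = (996/53)*(-14) = -13944/53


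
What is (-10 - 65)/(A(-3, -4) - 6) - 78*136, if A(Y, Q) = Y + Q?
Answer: -137829/13 ≈ -10602.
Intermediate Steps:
A(Y, Q) = Q + Y
(-10 - 65)/(A(-3, -4) - 6) - 78*136 = (-10 - 65)/((-4 - 3) - 6) - 78*136 = -75/(-7 - 6) - 10608 = -75/(-13) - 10608 = -75*(-1/13) - 10608 = 75/13 - 10608 = -137829/13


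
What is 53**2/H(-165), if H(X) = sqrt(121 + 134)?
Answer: 2809*sqrt(255)/255 ≈ 175.91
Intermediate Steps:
H(X) = sqrt(255)
53**2/H(-165) = 53**2/(sqrt(255)) = 2809*(sqrt(255)/255) = 2809*sqrt(255)/255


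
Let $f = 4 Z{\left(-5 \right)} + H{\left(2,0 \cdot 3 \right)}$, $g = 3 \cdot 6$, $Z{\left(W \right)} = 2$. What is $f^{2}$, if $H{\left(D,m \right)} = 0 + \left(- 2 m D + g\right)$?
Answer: $676$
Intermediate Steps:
$g = 18$
$H{\left(D,m \right)} = 18 - 2 D m$ ($H{\left(D,m \right)} = 0 + \left(- 2 m D + 18\right) = 0 - \left(-18 + 2 D m\right) = 18 - 2 D m$)
$f = 26$ ($f = 4 \cdot 2 + \left(18 - 4 \cdot 0 \cdot 3\right) = 8 + \left(18 - 4 \cdot 0\right) = 8 + \left(18 + 0\right) = 8 + 18 = 26$)
$f^{2} = 26^{2} = 676$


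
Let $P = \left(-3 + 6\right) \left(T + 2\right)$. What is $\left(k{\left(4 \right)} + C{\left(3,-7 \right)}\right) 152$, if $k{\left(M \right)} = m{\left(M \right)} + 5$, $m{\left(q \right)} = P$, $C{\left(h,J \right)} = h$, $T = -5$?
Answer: $-152$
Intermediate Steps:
$P = -9$ ($P = \left(-3 + 6\right) \left(-5 + 2\right) = 3 \left(-3\right) = -9$)
$m{\left(q \right)} = -9$
$k{\left(M \right)} = -4$ ($k{\left(M \right)} = -9 + 5 = -4$)
$\left(k{\left(4 \right)} + C{\left(3,-7 \right)}\right) 152 = \left(-4 + 3\right) 152 = \left(-1\right) 152 = -152$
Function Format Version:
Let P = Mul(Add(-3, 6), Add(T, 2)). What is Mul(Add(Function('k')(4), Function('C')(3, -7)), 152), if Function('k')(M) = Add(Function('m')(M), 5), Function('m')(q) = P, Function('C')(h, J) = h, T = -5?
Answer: -152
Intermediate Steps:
P = -9 (P = Mul(Add(-3, 6), Add(-5, 2)) = Mul(3, -3) = -9)
Function('m')(q) = -9
Function('k')(M) = -4 (Function('k')(M) = Add(-9, 5) = -4)
Mul(Add(Function('k')(4), Function('C')(3, -7)), 152) = Mul(Add(-4, 3), 152) = Mul(-1, 152) = -152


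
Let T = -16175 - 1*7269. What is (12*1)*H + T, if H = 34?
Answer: -23036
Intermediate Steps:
T = -23444 (T = -16175 - 7269 = -23444)
(12*1)*H + T = (12*1)*34 - 23444 = 12*34 - 23444 = 408 - 23444 = -23036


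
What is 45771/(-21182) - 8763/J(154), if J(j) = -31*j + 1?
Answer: -10949039/33700562 ≈ -0.32489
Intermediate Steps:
J(j) = 1 - 31*j
45771/(-21182) - 8763/J(154) = 45771/(-21182) - 8763/(1 - 31*154) = 45771*(-1/21182) - 8763/(1 - 4774) = -45771/21182 - 8763/(-4773) = -45771/21182 - 8763*(-1/4773) = -45771/21182 + 2921/1591 = -10949039/33700562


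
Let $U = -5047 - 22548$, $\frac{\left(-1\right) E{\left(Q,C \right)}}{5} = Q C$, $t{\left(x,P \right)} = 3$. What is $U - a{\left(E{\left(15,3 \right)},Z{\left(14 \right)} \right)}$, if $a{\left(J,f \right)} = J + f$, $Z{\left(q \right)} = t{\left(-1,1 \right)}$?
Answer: $-27373$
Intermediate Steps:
$E{\left(Q,C \right)} = - 5 C Q$ ($E{\left(Q,C \right)} = - 5 Q C = - 5 C Q$)
$Z{\left(q \right)} = 3$
$U = -27595$
$U - a{\left(E{\left(15,3 \right)},Z{\left(14 \right)} \right)} = -27595 - \left(\left(-5\right) 3 \cdot 15 + 3\right) = -27595 - \left(-225 + 3\right) = -27595 - -222 = -27595 + 222 = -27373$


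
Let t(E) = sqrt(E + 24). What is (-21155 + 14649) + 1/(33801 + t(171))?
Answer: -2477717716545/380835802 - sqrt(195)/1142507406 ≈ -6506.0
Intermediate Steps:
t(E) = sqrt(24 + E)
(-21155 + 14649) + 1/(33801 + t(171)) = (-21155 + 14649) + 1/(33801 + sqrt(24 + 171)) = -6506 + 1/(33801 + sqrt(195))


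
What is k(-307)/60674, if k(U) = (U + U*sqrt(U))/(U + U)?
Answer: 1/121348 + I*sqrt(307)/121348 ≈ 8.2408e-6 + 0.00014439*I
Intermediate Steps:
k(U) = (U + U**(3/2))/(2*U) (k(U) = (U + U**(3/2))/((2*U)) = (U + U**(3/2))*(1/(2*U)) = (U + U**(3/2))/(2*U))
k(-307)/60674 = (1/2 + sqrt(-307)/2)/60674 = (1/2 + (I*sqrt(307))/2)*(1/60674) = (1/2 + I*sqrt(307)/2)*(1/60674) = 1/121348 + I*sqrt(307)/121348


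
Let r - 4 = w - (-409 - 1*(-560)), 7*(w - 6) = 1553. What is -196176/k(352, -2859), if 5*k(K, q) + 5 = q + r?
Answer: 1144360/3247 ≈ 352.44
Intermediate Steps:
w = 1595/7 (w = 6 + (⅐)*1553 = 6 + 1553/7 = 1595/7 ≈ 227.86)
r = 566/7 (r = 4 + (1595/7 - (-409 - 1*(-560))) = 4 + (1595/7 - (-409 + 560)) = 4 + (1595/7 - 1*151) = 4 + (1595/7 - 151) = 4 + 538/7 = 566/7 ≈ 80.857)
k(K, q) = 531/35 + q/5 (k(K, q) = -1 + (q + 566/7)/5 = -1 + (566/7 + q)/5 = -1 + (566/35 + q/5) = 531/35 + q/5)
-196176/k(352, -2859) = -196176/(531/35 + (⅕)*(-2859)) = -196176/(531/35 - 2859/5) = -196176/(-19482/35) = -196176*(-35/19482) = 1144360/3247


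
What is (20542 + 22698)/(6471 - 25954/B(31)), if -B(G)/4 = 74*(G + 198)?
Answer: 1465490080/219328109 ≈ 6.6817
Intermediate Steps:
B(G) = -58608 - 296*G (B(G) = -296*(G + 198) = -296*(198 + G) = -4*(14652 + 74*G) = -58608 - 296*G)
(20542 + 22698)/(6471 - 25954/B(31)) = (20542 + 22698)/(6471 - 25954/(-58608 - 296*31)) = 43240/(6471 - 25954/(-58608 - 9176)) = 43240/(6471 - 25954/(-67784)) = 43240/(6471 - 25954*(-1/67784)) = 43240/(6471 + 12977/33892) = 43240/(219328109/33892) = 43240*(33892/219328109) = 1465490080/219328109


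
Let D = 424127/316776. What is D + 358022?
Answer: 113413201199/316776 ≈ 3.5802e+5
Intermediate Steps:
D = 424127/316776 (D = 424127*(1/316776) = 424127/316776 ≈ 1.3389)
D + 358022 = 424127/316776 + 358022 = 113413201199/316776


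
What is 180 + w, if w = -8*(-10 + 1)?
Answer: 252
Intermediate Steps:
w = 72 (w = -8*(-9) = 72)
180 + w = 180 + 72 = 252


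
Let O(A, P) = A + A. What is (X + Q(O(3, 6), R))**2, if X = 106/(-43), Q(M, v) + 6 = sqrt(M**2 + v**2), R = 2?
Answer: 206456/1849 - 1456*sqrt(10)/43 ≈ 4.5820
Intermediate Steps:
O(A, P) = 2*A
Q(M, v) = -6 + sqrt(M**2 + v**2)
X = -106/43 (X = 106*(-1/43) = -106/43 ≈ -2.4651)
(X + Q(O(3, 6), R))**2 = (-106/43 + (-6 + sqrt((2*3)**2 + 2**2)))**2 = (-106/43 + (-6 + sqrt(6**2 + 4)))**2 = (-106/43 + (-6 + sqrt(36 + 4)))**2 = (-106/43 + (-6 + sqrt(40)))**2 = (-106/43 + (-6 + 2*sqrt(10)))**2 = (-364/43 + 2*sqrt(10))**2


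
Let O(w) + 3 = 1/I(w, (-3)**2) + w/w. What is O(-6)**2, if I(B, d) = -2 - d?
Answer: 529/121 ≈ 4.3719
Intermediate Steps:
O(w) = -23/11 (O(w) = -3 + (1/(-2 - 1*(-3)**2) + w/w) = -3 + (1/(-2 - 1*9) + 1) = -3 + (1/(-2 - 9) + 1) = -3 + (1/(-11) + 1) = -3 + (1*(-1/11) + 1) = -3 + (-1/11 + 1) = -3 + 10/11 = -23/11)
O(-6)**2 = (-23/11)**2 = 529/121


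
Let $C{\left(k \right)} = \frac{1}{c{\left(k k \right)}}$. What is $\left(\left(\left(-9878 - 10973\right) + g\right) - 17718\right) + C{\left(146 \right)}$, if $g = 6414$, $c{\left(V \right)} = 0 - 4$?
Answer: $- \frac{128621}{4} \approx -32155.0$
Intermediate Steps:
$c{\left(V \right)} = -4$ ($c{\left(V \right)} = 0 - 4 = -4$)
$C{\left(k \right)} = - \frac{1}{4}$ ($C{\left(k \right)} = \frac{1}{-4} = - \frac{1}{4}$)
$\left(\left(\left(-9878 - 10973\right) + g\right) - 17718\right) + C{\left(146 \right)} = \left(\left(\left(-9878 - 10973\right) + 6414\right) - 17718\right) - \frac{1}{4} = \left(\left(-20851 + 6414\right) - 17718\right) - \frac{1}{4} = \left(-14437 - 17718\right) - \frac{1}{4} = -32155 - \frac{1}{4} = - \frac{128621}{4}$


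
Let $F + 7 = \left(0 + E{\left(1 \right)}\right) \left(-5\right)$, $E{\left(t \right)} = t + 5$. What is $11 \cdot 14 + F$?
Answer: $117$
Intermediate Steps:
$E{\left(t \right)} = 5 + t$
$F = -37$ ($F = -7 + \left(0 + \left(5 + 1\right)\right) \left(-5\right) = -7 + \left(0 + 6\right) \left(-5\right) = -7 + 6 \left(-5\right) = -7 - 30 = -37$)
$11 \cdot 14 + F = 11 \cdot 14 - 37 = 154 - 37 = 117$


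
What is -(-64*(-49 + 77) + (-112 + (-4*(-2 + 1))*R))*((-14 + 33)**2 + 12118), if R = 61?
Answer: 20715140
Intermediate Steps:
-(-64*(-49 + 77) + (-112 + (-4*(-2 + 1))*R))*((-14 + 33)**2 + 12118) = -(-64*(-49 + 77) + (-112 - 4*(-2 + 1)*61))*((-14 + 33)**2 + 12118) = -(-64*28 + (-112 - 4*(-1)*61))*(19**2 + 12118) = -(-1792 + (-112 + 4*61))*(361 + 12118) = -(-1792 + (-112 + 244))*12479 = -(-1792 + 132)*12479 = -(-1660)*12479 = -1*(-20715140) = 20715140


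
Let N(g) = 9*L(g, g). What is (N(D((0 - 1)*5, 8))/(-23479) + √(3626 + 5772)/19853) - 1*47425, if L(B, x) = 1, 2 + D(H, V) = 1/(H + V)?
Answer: -1113491584/23479 + √9398/19853 ≈ -47425.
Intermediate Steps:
D(H, V) = -2 + 1/(H + V)
N(g) = 9 (N(g) = 9*1 = 9)
(N(D((0 - 1)*5, 8))/(-23479) + √(3626 + 5772)/19853) - 1*47425 = (9/(-23479) + √(3626 + 5772)/19853) - 1*47425 = (9*(-1/23479) + √9398*(1/19853)) - 47425 = (-9/23479 + √9398/19853) - 47425 = -1113491584/23479 + √9398/19853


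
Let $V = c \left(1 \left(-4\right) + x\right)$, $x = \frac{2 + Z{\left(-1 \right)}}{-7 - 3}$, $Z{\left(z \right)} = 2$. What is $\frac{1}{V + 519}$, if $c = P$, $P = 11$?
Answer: $\frac{5}{2353} \approx 0.0021249$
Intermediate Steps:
$c = 11$
$x = - \frac{2}{5}$ ($x = \frac{2 + 2}{-7 - 3} = \frac{4}{-10} = 4 \left(- \frac{1}{10}\right) = - \frac{2}{5} \approx -0.4$)
$V = - \frac{242}{5}$ ($V = 11 \left(1 \left(-4\right) - \frac{2}{5}\right) = 11 \left(-4 - \frac{2}{5}\right) = 11 \left(- \frac{22}{5}\right) = - \frac{242}{5} \approx -48.4$)
$\frac{1}{V + 519} = \frac{1}{- \frac{242}{5} + 519} = \frac{1}{\frac{2353}{5}} = \frac{5}{2353}$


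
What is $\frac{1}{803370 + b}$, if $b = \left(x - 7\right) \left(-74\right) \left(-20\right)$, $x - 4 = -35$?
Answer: $\frac{1}{747130} \approx 1.3385 \cdot 10^{-6}$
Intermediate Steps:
$x = -31$ ($x = 4 - 35 = -31$)
$b = -56240$ ($b = \left(-31 - 7\right) \left(-74\right) \left(-20\right) = \left(-38\right) \left(-74\right) \left(-20\right) = 2812 \left(-20\right) = -56240$)
$\frac{1}{803370 + b} = \frac{1}{803370 - 56240} = \frac{1}{747130}$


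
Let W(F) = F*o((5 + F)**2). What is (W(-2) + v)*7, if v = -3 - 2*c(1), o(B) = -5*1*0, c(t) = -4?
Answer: 35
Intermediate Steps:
o(B) = 0 (o(B) = -5*0 = 0)
W(F) = 0 (W(F) = F*0 = 0)
v = 5 (v = -3 - 2*(-4) = -3 + 8 = 5)
(W(-2) + v)*7 = (0 + 5)*7 = 5*7 = 35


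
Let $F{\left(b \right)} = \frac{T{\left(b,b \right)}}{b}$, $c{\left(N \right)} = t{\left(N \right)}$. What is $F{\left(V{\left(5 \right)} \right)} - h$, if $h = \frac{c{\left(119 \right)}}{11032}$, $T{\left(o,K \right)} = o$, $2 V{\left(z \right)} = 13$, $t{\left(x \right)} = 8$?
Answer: $\frac{1378}{1379} \approx 0.99928$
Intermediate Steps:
$V{\left(z \right)} = \frac{13}{2}$ ($V{\left(z \right)} = \frac{1}{2} \cdot 13 = \frac{13}{2}$)
$c{\left(N \right)} = 8$
$F{\left(b \right)} = 1$ ($F{\left(b \right)} = \frac{b}{b} = 1$)
$h = \frac{1}{1379}$ ($h = \frac{8}{11032} = 8 \cdot \frac{1}{11032} = \frac{1}{1379} \approx 0.00072516$)
$F{\left(V{\left(5 \right)} \right)} - h = 1 - \frac{1}{1379} = \frac{1378}{1379}$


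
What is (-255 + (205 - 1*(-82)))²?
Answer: 1024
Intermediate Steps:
(-255 + (205 - 1*(-82)))² = (-255 + (205 + 82))² = (-255 + 287)² = 32² = 1024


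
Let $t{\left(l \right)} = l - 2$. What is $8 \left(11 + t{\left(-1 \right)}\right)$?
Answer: $64$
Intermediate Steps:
$t{\left(l \right)} = -2 + l$ ($t{\left(l \right)} = l - 2 = -2 + l$)
$8 \left(11 + t{\left(-1 \right)}\right) = 8 \left(11 - 3\right) = 8 \cdot 8 = 64$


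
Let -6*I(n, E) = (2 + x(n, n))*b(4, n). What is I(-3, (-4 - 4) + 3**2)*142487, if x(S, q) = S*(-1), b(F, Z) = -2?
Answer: 712435/3 ≈ 2.3748e+5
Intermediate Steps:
x(S, q) = -S
I(n, E) = 2/3 - n/3 (I(n, E) = -(2 - n)*(-2)/6 = -(-4 + 2*n)/6 = 2/3 - n/3)
I(-3, (-4 - 4) + 3**2)*142487 = (2/3 - 1/3*(-3))*142487 = (2/3 + 1)*142487 = (5/3)*142487 = 712435/3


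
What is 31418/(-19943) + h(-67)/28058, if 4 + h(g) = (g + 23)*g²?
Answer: -2410333802/279780347 ≈ -8.6151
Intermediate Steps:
h(g) = -4 + g²*(23 + g) (h(g) = -4 + (g + 23)*g² = -4 + (23 + g)*g² = -4 + g²*(23 + g))
31418/(-19943) + h(-67)/28058 = 31418/(-19943) + (-4 + (-67)³ + 23*(-67)²)/28058 = 31418*(-1/19943) + (-4 - 300763 + 23*4489)*(1/28058) = -31418/19943 + (-4 - 300763 + 103247)*(1/28058) = -31418/19943 - 197520*1/28058 = -31418/19943 - 98760/14029 = -2410333802/279780347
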